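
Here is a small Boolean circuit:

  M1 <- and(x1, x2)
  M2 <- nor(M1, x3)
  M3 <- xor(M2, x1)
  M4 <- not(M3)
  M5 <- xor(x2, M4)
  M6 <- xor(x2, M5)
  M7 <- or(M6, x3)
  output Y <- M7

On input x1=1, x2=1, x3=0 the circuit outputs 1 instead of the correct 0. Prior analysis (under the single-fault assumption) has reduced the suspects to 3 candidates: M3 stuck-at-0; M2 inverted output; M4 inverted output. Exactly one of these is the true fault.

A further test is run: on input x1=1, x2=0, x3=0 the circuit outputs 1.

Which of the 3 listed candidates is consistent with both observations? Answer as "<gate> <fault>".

Evaluate each candidate on input x1=1, x2=0, x3=0:
  M3 stuck-at-0: M1=0, M2=1, M3=0 [stuck-at-0], M4=1, M5=1, M6=1, M7=1 → 1 — matches
  M2 inverted output: M1=0, M2=0 [inverted output], M3=1, M4=0, M5=0, M6=0, M7=0 → 0 — eliminated
  M4 inverted output: M1=0, M2=1, M3=0, M4=0 [inverted output], M5=0, M6=0, M7=0 → 0 — eliminated
Only M3 stuck-at-0 reproduces the observed 1.

M3 stuck-at-0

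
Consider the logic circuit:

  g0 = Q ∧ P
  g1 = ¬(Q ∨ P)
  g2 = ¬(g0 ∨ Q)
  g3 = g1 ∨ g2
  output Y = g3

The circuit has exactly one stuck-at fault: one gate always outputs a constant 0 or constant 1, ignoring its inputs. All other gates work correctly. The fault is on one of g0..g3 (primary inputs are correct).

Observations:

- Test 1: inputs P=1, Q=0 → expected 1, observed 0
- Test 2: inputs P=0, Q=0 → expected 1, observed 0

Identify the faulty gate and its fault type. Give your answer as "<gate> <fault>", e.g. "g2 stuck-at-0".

Fault-free values for test 1 (P=1, Q=0): g0=0, g1=0, g2=1, g3=1, giving Y=1. Observed 0.
Test 1: faults giving observed 0 are {g0 stuck-at-1, g2 stuck-at-0, g3 stuck-at-0}.
Test 2 (P=0, Q=0): fault-free g0=0, g1=1, g2=1, g3=1 → 1; observed 0. Eliminates g0 stuck-at-1, g2 stuck-at-0.
Only g3 stuck-at-0 is consistent with every test.

g3 stuck-at-0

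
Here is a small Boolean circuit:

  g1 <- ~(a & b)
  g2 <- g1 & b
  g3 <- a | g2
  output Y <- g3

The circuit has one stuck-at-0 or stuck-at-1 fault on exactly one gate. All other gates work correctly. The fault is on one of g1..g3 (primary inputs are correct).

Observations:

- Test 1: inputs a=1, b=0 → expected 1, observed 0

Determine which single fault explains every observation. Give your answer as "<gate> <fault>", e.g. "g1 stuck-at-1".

g3 stuck-at-0

Fault-free values for test 1 (a=1, b=0): g1=1, g2=0, g3=1, giving Y=1. Observed 0.
Test 1: faults giving observed 0 are {g3 stuck-at-0}.
Only g3 stuck-at-0 is consistent with every test.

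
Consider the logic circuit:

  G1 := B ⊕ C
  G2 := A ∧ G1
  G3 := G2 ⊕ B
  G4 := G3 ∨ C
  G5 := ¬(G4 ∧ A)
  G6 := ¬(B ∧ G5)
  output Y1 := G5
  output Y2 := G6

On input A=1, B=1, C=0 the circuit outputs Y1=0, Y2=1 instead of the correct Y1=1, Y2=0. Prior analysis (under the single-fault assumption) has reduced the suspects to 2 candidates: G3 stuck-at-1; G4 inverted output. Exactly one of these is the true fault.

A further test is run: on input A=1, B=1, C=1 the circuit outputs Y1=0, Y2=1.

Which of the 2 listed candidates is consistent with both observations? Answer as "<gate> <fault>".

G3 stuck-at-1

Evaluate each candidate on input A=1, B=1, C=1:
  G3 stuck-at-1: G1=0, G2=0, G3=1 [stuck-at-1], G4=1, G5=0, G6=1 → Y1=0, Y2=1 — matches
  G4 inverted output: G1=0, G2=0, G3=1, G4=0 [inverted output], G5=1, G6=0 → Y1=1, Y2=0 — eliminated
Only G3 stuck-at-1 reproduces the observed Y1=0, Y2=1.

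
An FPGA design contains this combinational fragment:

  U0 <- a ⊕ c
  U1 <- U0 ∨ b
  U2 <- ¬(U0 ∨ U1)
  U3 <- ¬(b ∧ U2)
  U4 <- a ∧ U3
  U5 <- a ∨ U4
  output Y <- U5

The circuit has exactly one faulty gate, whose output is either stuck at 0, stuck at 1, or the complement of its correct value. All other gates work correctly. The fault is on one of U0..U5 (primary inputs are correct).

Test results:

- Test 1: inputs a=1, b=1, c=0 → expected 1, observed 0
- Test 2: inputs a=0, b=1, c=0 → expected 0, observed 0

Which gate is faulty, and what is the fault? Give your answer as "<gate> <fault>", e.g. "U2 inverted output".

U5 stuck-at-0

Fault-free values for test 1 (a=1, b=1, c=0): U0=1, U1=1, U2=0, U3=1, U4=1, U5=1, giving Y=1. Observed 0.
Test 1: faults giving observed 0 are {U5 stuck-at-0, U5 inverted output}.
Test 2 (a=0, b=1, c=0): fault-free U0=0, U1=1, U2=0, U3=1, U4=0, U5=0 → 0; observed 0. Eliminates U5 inverted output.
Only U5 stuck-at-0 is consistent with every test.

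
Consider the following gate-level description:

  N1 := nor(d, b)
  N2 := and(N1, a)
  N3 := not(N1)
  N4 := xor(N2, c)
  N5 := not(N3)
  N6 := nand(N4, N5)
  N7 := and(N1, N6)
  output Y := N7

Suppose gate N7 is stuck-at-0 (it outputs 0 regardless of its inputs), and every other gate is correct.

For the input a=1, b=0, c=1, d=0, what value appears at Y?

Propagate with N7 forced: N1=1, N2=1, N3=0, N4=0, N5=1, N6=1, N7=0 [stuck-at-0].
So Y = 0. (Without the fault it would be 1.)

0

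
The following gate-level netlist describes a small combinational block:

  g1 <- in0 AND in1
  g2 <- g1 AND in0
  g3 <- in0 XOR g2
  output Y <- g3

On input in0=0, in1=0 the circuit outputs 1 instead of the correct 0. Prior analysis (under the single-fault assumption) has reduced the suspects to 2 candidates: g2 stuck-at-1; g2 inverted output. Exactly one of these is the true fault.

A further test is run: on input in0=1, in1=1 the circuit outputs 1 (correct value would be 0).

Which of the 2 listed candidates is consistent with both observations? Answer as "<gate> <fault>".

Evaluate each candidate on input in0=1, in1=1:
  g2 stuck-at-1: g1=1, g2=1 [stuck-at-1], g3=0 → 0 — eliminated
  g2 inverted output: g1=1, g2=0 [inverted output], g3=1 → 1 — matches
Only g2 inverted output reproduces the observed 1.

g2 inverted output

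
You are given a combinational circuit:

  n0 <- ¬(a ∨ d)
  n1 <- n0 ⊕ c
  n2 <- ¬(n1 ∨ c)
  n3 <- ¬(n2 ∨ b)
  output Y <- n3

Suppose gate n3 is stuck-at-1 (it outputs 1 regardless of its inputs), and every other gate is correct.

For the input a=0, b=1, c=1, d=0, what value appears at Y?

1

Propagate with n3 forced: n0=1, n1=0, n2=0, n3=1 [stuck-at-1].
So Y = 1. (Without the fault it would be 0.)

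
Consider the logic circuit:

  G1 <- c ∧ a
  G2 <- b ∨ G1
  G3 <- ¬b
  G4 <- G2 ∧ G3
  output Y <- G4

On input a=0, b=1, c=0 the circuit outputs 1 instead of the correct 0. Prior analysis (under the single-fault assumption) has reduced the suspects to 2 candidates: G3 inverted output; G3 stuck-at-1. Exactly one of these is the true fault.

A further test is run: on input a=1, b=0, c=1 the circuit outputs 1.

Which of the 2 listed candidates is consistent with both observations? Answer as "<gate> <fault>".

Evaluate each candidate on input a=1, b=0, c=1:
  G3 inverted output: G1=1, G2=1, G3=0 [inverted output], G4=0 → 0 — eliminated
  G3 stuck-at-1: G1=1, G2=1, G3=1 [stuck-at-1], G4=1 → 1 — matches
Only G3 stuck-at-1 reproduces the observed 1.

G3 stuck-at-1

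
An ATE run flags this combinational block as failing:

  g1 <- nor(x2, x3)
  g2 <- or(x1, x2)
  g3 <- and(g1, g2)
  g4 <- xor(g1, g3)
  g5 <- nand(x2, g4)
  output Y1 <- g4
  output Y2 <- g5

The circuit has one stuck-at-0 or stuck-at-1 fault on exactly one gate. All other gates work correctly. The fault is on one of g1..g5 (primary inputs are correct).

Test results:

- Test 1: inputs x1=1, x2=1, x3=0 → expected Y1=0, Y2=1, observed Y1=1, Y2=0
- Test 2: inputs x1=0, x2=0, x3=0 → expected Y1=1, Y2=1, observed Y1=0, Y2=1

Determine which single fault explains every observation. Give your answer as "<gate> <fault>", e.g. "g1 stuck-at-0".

g3 stuck-at-1

Fault-free values for test 1 (x1=1, x2=1, x3=0): g1=0, g2=1, g3=0, g4=0, g5=1, giving Y1=0, Y2=1. Observed Y1=1, Y2=0.
Test 1: faults giving observed Y1=1, Y2=0 are {g3 stuck-at-1, g4 stuck-at-1}.
Test 2 (x1=0, x2=0, x3=0): fault-free g1=1, g2=0, g3=0, g4=1, g5=1 → Y1=1, Y2=1; observed Y1=0, Y2=1. Eliminates g4 stuck-at-1.
Only g3 stuck-at-1 is consistent with every test.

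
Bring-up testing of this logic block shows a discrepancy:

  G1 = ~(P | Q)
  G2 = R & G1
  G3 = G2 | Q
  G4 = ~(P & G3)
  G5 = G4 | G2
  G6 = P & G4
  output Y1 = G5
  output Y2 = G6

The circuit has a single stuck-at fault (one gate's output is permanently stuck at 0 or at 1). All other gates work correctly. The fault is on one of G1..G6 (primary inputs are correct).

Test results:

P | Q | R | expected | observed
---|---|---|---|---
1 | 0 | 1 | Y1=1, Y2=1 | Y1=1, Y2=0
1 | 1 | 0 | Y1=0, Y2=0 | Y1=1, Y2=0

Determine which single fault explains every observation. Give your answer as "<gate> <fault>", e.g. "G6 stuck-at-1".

G2 stuck-at-1

Fault-free values for test 1 (P=1, Q=0, R=1): G1=0, G2=0, G3=0, G4=1, G5=1, G6=1, giving Y1=1, Y2=1. Observed Y1=1, Y2=0.
Test 1: faults giving observed Y1=1, Y2=0 are {G1 stuck-at-1, G2 stuck-at-1, G6 stuck-at-0}.
Test 2 (P=1, Q=1, R=0): fault-free G1=0, G2=0, G3=1, G4=0, G5=0, G6=0 → Y1=0, Y2=0; observed Y1=1, Y2=0. Eliminates G1 stuck-at-1, G6 stuck-at-0.
Only G2 stuck-at-1 is consistent with every test.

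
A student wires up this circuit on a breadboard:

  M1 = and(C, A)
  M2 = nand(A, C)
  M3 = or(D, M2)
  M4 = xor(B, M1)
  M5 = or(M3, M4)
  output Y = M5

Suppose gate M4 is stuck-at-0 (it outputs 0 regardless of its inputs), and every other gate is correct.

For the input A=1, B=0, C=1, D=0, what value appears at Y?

0

Propagate with M4 forced: M1=1, M2=0, M3=0, M4=0 [stuck-at-0], M5=0.
So Y = 0. (Without the fault it would be 1.)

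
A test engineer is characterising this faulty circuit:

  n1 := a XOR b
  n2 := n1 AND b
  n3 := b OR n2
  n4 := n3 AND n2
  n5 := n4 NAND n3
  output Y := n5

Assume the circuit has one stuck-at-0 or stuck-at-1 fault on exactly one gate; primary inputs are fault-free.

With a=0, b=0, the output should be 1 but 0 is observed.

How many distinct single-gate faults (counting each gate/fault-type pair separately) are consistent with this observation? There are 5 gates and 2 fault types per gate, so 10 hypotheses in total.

Fault-free: n1=0, n2=0, n3=0, n4=0, n5=1 → 1. Observed 0.
  n1 stuck-at-0: output 1 ✗
  n1 stuck-at-1: output 1 ✗
  n2 stuck-at-0: output 1 ✗
  n2 stuck-at-1: output 0 ✓
  n3 stuck-at-0: output 1 ✗
  n3 stuck-at-1: output 1 ✗
  n4 stuck-at-0: output 1 ✗
  n4 stuck-at-1: output 1 ✗
  n5 stuck-at-0: output 0 ✓
  n5 stuck-at-1: output 1 ✗
Consistent faults: {n2 stuck-at-1, n5 stuck-at-0} — 2 in all.

2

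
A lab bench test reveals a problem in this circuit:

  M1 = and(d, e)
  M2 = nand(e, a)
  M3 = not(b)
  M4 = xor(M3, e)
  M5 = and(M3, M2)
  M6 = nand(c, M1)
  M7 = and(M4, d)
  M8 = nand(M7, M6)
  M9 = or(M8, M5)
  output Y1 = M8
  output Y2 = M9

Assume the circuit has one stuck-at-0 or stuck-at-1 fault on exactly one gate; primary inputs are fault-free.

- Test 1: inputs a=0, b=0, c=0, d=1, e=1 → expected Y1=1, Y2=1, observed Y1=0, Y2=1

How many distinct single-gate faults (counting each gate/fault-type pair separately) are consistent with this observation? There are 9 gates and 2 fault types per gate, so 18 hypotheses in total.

Fault-free: M1=1, M2=1, M3=1, M4=0, M5=1, M6=1, M7=0, M8=1, M9=1 → Y1=1, Y2=1. Observed Y1=0, Y2=1.
  M1: none of the 2 fault types match ✗
  M2: none of the 2 fault types match ✗
  M3: none of the 2 fault types match ✗
  M4: stuck-at-1 ✓; others ✗
  M5: none of the 2 fault types match ✗
  M6: none of the 2 fault types match ✗
  M7: stuck-at-1 ✓; others ✗
  M8: stuck-at-0 ✓; others ✗
  M9: none of the 2 fault types match ✗
Consistent faults: {M4 stuck-at-1, M7 stuck-at-1, M8 stuck-at-0} — 3 in all.

3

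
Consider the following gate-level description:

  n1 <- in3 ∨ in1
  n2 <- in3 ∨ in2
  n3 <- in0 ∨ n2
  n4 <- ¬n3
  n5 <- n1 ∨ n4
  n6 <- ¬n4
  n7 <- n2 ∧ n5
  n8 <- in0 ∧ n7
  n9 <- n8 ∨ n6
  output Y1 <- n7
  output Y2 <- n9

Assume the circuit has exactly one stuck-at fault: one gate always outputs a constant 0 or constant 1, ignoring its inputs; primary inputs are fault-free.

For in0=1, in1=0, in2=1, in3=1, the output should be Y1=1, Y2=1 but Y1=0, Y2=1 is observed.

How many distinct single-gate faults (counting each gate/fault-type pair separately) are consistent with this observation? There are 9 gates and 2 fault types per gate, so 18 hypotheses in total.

Fault-free: n1=1, n2=1, n3=1, n4=0, n5=1, n6=1, n7=1, n8=1, n9=1 → Y1=1, Y2=1. Observed Y1=0, Y2=1.
  n1: stuck-at-0 ✓; others ✗
  n2: stuck-at-0 ✓; others ✗
  n3: none of the 2 fault types match ✗
  n4: none of the 2 fault types match ✗
  n5: stuck-at-0 ✓; others ✗
  n6: none of the 2 fault types match ✗
  n7: stuck-at-0 ✓; others ✗
  n8: none of the 2 fault types match ✗
  n9: none of the 2 fault types match ✗
Consistent faults: {n1 stuck-at-0, n2 stuck-at-0, n5 stuck-at-0, n7 stuck-at-0} — 4 in all.

4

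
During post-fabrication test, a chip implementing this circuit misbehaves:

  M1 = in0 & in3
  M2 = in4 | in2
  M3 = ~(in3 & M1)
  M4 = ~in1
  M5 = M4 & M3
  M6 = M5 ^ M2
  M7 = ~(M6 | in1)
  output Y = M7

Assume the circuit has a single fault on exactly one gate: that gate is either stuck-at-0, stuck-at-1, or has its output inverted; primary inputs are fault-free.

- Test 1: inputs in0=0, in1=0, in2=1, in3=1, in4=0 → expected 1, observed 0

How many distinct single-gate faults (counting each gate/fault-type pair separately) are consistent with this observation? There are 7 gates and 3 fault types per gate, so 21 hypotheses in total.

Fault-free: M1=0, M2=1, M3=1, M4=1, M5=1, M6=0, M7=1 → 1. Observed 0.
  M1: stuck-at-1, inverted output ✓; others ✗
  M2: stuck-at-0, inverted output ✓; others ✗
  M3: stuck-at-0, inverted output ✓; others ✗
  M4: stuck-at-0, inverted output ✓; others ✗
  M5: stuck-at-0, inverted output ✓; others ✗
  M6: stuck-at-1, inverted output ✓; others ✗
  M7: stuck-at-0, inverted output ✓; others ✗
Consistent faults: {M1 stuck-at-1, M1 inverted output, M2 stuck-at-0, M2 inverted output, M3 stuck-at-0, M3 inverted output, M4 stuck-at-0, M4 inverted output, M5 stuck-at-0, M5 inverted output, M6 stuck-at-1, M6 inverted output, M7 stuck-at-0, M7 inverted output} — 14 in all.

14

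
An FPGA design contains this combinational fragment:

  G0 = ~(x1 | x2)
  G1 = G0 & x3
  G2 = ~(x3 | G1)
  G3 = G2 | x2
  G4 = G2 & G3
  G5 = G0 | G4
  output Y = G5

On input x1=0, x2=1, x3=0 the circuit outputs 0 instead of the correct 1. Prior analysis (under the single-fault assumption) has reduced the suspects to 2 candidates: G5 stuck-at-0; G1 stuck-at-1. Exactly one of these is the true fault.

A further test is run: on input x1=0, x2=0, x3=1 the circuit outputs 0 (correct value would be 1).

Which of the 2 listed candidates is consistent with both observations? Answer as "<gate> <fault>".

G5 stuck-at-0

Evaluate each candidate on input x1=0, x2=0, x3=1:
  G5 stuck-at-0: G0=1, G1=1, G2=0, G3=0, G4=0, G5=0 [stuck-at-0] → 0 — matches
  G1 stuck-at-1: G0=1, G1=1 [stuck-at-1], G2=0, G3=0, G4=0, G5=1 → 1 — eliminated
Only G5 stuck-at-0 reproduces the observed 0.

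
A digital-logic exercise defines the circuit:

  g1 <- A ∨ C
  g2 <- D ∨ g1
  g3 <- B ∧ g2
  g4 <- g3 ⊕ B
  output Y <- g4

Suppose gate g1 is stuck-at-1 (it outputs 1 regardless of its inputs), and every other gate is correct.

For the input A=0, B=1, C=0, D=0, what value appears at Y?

Propagate with g1 forced: g1=1 [stuck-at-1], g2=1, g3=1, g4=0.
So Y = 0. (Without the fault it would be 1.)

0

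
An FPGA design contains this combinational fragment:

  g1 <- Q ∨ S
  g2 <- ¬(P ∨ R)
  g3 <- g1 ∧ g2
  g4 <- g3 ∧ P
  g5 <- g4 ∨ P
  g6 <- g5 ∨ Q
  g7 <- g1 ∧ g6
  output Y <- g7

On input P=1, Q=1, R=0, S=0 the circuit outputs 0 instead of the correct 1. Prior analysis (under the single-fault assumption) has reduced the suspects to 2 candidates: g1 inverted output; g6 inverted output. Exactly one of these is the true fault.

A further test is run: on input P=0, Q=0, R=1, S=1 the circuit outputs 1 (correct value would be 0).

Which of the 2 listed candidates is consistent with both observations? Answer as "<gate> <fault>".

g6 inverted output

Evaluate each candidate on input P=0, Q=0, R=1, S=1:
  g1 inverted output: g1=0 [inverted output], g2=0, g3=0, g4=0, g5=0, g6=0, g7=0 → 0 — eliminated
  g6 inverted output: g1=1, g2=0, g3=0, g4=0, g5=0, g6=1 [inverted output], g7=1 → 1 — matches
Only g6 inverted output reproduces the observed 1.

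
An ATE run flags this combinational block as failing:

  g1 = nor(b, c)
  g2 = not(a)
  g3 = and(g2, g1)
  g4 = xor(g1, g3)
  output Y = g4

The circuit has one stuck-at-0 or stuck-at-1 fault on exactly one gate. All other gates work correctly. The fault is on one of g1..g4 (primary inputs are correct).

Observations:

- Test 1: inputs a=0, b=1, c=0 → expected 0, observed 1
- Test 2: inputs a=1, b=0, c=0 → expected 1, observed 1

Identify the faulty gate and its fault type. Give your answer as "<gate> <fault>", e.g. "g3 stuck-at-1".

g4 stuck-at-1

Fault-free values for test 1 (a=0, b=1, c=0): g1=0, g2=1, g3=0, g4=0, giving Y=0. Observed 1.
Test 1: faults giving observed 1 are {g3 stuck-at-1, g4 stuck-at-1}.
Test 2 (a=1, b=0, c=0): fault-free g1=1, g2=0, g3=0, g4=1 → 1; observed 1. Eliminates g3 stuck-at-1.
Only g4 stuck-at-1 is consistent with every test.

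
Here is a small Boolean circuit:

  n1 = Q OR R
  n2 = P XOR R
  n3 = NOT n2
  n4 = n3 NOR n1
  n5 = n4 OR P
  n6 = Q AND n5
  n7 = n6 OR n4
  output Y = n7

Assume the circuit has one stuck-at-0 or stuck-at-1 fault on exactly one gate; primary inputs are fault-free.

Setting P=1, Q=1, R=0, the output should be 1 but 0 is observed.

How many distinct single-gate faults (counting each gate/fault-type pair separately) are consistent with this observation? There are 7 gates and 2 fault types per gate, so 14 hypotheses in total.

Fault-free: n1=1, n2=1, n3=0, n4=0, n5=1, n6=1, n7=1 → 1. Observed 0.
  n1 stuck-at-0: output 1 ✗
  n1 stuck-at-1: output 1 ✗
  n2 stuck-at-0: output 1 ✗
  n2 stuck-at-1: output 1 ✗
  n3 stuck-at-0: output 1 ✗
  n3 stuck-at-1: output 1 ✗
  n4 stuck-at-0: output 1 ✗
  n4 stuck-at-1: output 1 ✗
  n5 stuck-at-0: output 0 ✓
  n5 stuck-at-1: output 1 ✗
  n6 stuck-at-0: output 0 ✓
  n6 stuck-at-1: output 1 ✗
  n7 stuck-at-0: output 0 ✓
  n7 stuck-at-1: output 1 ✗
Consistent faults: {n5 stuck-at-0, n6 stuck-at-0, n7 stuck-at-0} — 3 in all.

3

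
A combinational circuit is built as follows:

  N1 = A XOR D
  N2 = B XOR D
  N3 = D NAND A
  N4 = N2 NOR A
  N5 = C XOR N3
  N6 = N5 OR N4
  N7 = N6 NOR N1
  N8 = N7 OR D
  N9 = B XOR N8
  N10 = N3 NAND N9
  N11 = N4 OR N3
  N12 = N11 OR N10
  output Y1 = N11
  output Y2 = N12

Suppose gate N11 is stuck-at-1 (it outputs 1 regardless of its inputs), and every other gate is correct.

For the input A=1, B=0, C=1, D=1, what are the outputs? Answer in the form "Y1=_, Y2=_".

Y1=1, Y2=1

Propagate with N11 forced: N1=0, N2=1, N3=0, N4=0, N5=1, N6=1, N7=0, N8=1, N9=1, N10=1, N11=1 [stuck-at-1], N12=1.
So the outputs are Y1=1, Y2=1. (Without the fault they would be Y1=0, Y2=1.)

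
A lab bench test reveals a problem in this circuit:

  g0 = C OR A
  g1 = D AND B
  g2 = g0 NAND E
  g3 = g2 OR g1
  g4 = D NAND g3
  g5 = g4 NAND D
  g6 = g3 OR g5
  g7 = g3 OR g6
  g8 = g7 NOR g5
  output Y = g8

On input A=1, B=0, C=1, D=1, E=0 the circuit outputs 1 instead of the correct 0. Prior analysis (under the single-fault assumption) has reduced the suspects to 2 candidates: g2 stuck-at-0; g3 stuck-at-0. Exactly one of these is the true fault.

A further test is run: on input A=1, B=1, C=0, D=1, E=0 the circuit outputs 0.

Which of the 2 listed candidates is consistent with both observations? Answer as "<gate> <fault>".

g2 stuck-at-0

Evaluate each candidate on input A=1, B=1, C=0, D=1, E=0:
  g2 stuck-at-0: g0=1, g1=1, g2=0 [stuck-at-0], g3=1, g4=0, g5=1, g6=1, g7=1, g8=0 → 0 — matches
  g3 stuck-at-0: g0=1, g1=1, g2=1, g3=0 [stuck-at-0], g4=1, g5=0, g6=0, g7=0, g8=1 → 1 — eliminated
Only g2 stuck-at-0 reproduces the observed 0.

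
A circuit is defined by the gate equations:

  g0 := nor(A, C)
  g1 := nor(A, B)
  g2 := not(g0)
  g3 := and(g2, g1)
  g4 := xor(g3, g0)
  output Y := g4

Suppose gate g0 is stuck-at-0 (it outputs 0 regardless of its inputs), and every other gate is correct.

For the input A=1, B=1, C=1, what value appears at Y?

0

Propagate with g0 forced: g0=0 [stuck-at-0], g1=0, g2=1, g3=0, g4=0.
So Y = 0. (Same as the fault-free value — the fault is masked on this input.)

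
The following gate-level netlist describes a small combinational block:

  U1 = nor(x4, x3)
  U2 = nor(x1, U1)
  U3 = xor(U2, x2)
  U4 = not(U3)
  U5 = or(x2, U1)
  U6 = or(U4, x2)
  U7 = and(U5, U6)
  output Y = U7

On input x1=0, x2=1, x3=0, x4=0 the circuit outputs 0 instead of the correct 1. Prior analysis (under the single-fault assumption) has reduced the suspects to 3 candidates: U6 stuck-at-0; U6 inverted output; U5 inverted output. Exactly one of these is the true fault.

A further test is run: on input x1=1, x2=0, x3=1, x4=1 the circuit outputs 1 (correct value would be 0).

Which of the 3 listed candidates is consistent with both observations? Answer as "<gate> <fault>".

Evaluate each candidate on input x1=1, x2=0, x3=1, x4=1:
  U6 stuck-at-0: U1=0, U2=0, U3=0, U4=1, U5=0, U6=0 [stuck-at-0], U7=0 → 0 — eliminated
  U6 inverted output: U1=0, U2=0, U3=0, U4=1, U5=0, U6=0 [inverted output], U7=0 → 0 — eliminated
  U5 inverted output: U1=0, U2=0, U3=0, U4=1, U5=1 [inverted output], U6=1, U7=1 → 1 — matches
Only U5 inverted output reproduces the observed 1.

U5 inverted output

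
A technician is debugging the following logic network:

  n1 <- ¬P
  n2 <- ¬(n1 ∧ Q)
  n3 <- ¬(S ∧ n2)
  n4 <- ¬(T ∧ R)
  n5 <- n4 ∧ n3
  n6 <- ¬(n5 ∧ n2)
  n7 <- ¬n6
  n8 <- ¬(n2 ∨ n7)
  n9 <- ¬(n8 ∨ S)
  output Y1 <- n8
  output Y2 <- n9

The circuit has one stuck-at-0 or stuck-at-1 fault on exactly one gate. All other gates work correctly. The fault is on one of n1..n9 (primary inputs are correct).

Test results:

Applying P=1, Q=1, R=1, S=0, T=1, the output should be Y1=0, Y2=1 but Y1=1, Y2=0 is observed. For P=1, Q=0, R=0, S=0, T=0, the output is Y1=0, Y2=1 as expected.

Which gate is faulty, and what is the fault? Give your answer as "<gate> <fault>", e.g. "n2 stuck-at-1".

n1 stuck-at-1

Fault-free values for test 1 (P=1, Q=1, R=1, S=0, T=1): n1=0, n2=1, n3=1, n4=0, n5=0, n6=1, n7=0, n8=0, n9=1, giving Y1=0, Y2=1. Observed Y1=1, Y2=0.
Test 1: faults giving observed Y1=1, Y2=0 are {n1 stuck-at-1, n2 stuck-at-0, n8 stuck-at-1}.
Test 2 (P=1, Q=0, R=0, S=0, T=0): fault-free n1=0, n2=1, n3=1, n4=1, n5=1, n6=0, n7=1, n8=0, n9=1 → Y1=0, Y2=1; observed Y1=0, Y2=1. Eliminates n2 stuck-at-0, n8 stuck-at-1.
Only n1 stuck-at-1 is consistent with every test.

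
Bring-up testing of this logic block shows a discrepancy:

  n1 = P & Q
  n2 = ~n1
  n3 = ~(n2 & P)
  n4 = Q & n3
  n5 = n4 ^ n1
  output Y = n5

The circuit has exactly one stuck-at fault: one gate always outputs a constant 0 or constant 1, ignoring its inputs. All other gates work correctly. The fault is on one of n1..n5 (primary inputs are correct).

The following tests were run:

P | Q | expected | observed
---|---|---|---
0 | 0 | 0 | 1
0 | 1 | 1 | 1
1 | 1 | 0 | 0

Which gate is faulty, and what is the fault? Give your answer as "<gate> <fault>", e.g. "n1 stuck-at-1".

Fault-free values for test 1 (P=0, Q=0): n1=0, n2=1, n3=1, n4=0, n5=0, giving Y=0. Observed 1.
Test 1: faults giving observed 1 are {n1 stuck-at-1, n4 stuck-at-1, n5 stuck-at-1}.
Test 2 (P=0, Q=1): fault-free n1=0, n2=1, n3=1, n4=1, n5=1 → 1; observed 1. Eliminates n1 stuck-at-1.
Test 3 (P=1, Q=1): fault-free n1=1, n2=0, n3=1, n4=1, n5=0 → 0; observed 0. Eliminates n5 stuck-at-1.
Only n4 stuck-at-1 is consistent with every test.

n4 stuck-at-1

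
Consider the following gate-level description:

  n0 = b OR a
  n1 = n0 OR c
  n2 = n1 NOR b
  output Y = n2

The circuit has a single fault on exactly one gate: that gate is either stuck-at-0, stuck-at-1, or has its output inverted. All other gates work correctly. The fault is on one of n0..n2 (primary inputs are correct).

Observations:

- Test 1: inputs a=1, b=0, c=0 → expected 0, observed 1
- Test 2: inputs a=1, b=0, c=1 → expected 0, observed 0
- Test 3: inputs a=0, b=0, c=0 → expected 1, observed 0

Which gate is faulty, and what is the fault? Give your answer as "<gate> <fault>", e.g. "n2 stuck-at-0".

Fault-free values for test 1 (a=1, b=0, c=0): n0=1, n1=1, n2=0, giving Y=0. Observed 1.
Test 1: faults giving observed 1 are {n0 stuck-at-0, n0 inverted output, n1 stuck-at-0, n1 inverted output, n2 stuck-at-1, n2 inverted output}.
Test 2 (a=1, b=0, c=1): fault-free n0=1, n1=1, n2=0 → 0; observed 0. Eliminates n1 stuck-at-0, n1 inverted output, n2 stuck-at-1, n2 inverted output.
Test 3 (a=0, b=0, c=0): fault-free n0=0, n1=0, n2=1 → 1; observed 0. Eliminates n0 stuck-at-0.
Only n0 inverted output is consistent with every test.

n0 inverted output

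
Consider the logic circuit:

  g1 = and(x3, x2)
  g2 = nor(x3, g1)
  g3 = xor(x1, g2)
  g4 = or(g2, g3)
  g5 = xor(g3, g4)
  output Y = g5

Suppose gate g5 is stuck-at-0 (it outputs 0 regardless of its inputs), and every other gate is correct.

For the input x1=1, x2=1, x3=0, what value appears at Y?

0

Propagate with g5 forced: g1=0, g2=1, g3=0, g4=1, g5=0 [stuck-at-0].
So Y = 0. (Without the fault it would be 1.)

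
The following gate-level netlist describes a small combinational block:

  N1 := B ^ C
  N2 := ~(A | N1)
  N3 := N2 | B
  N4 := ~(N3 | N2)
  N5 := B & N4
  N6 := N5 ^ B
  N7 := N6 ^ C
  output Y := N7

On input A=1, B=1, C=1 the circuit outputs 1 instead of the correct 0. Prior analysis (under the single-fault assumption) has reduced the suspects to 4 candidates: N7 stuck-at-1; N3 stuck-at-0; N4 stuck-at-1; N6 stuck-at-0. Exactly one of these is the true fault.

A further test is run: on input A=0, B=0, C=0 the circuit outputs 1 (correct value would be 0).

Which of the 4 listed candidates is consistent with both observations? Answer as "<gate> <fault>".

N7 stuck-at-1

Evaluate each candidate on input A=0, B=0, C=0:
  N7 stuck-at-1: N1=0, N2=1, N3=1, N4=0, N5=0, N6=0, N7=1 [stuck-at-1] → 1 — matches
  N3 stuck-at-0: N1=0, N2=1, N3=0 [stuck-at-0], N4=0, N5=0, N6=0, N7=0 → 0 — eliminated
  N4 stuck-at-1: N1=0, N2=1, N3=1, N4=1 [stuck-at-1], N5=0, N6=0, N7=0 → 0 — eliminated
  N6 stuck-at-0: N1=0, N2=1, N3=1, N4=0, N5=0, N6=0 [stuck-at-0], N7=0 → 0 — eliminated
Only N7 stuck-at-1 reproduces the observed 1.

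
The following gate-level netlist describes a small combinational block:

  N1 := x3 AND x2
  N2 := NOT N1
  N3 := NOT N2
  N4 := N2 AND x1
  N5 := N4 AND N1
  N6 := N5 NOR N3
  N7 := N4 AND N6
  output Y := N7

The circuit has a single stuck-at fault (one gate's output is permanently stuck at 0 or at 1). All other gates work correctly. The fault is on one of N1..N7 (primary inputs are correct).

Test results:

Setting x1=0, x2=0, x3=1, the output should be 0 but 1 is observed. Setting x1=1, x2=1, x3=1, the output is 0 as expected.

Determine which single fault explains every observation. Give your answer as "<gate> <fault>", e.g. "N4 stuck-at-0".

N4 stuck-at-1

Fault-free values for test 1 (x1=0, x2=0, x3=1): N1=0, N2=1, N3=0, N4=0, N5=0, N6=1, N7=0, giving Y=0. Observed 1.
Test 1: faults giving observed 1 are {N4 stuck-at-1, N7 stuck-at-1}.
Test 2 (x1=1, x2=1, x3=1): fault-free N1=1, N2=0, N3=1, N4=0, N5=0, N6=0, N7=0 → 0; observed 0. Eliminates N7 stuck-at-1.
Only N4 stuck-at-1 is consistent with every test.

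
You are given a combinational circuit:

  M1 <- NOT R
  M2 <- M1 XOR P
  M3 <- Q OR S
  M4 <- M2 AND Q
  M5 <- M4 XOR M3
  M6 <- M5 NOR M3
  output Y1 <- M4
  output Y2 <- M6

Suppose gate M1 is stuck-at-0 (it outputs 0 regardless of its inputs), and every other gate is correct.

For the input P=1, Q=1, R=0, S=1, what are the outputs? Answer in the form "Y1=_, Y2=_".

Propagate with M1 forced: M1=0 [stuck-at-0], M2=1, M3=1, M4=1, M5=0, M6=0.
So the outputs are Y1=1, Y2=0. (Without the fault they would be Y1=0, Y2=0.)

Y1=1, Y2=0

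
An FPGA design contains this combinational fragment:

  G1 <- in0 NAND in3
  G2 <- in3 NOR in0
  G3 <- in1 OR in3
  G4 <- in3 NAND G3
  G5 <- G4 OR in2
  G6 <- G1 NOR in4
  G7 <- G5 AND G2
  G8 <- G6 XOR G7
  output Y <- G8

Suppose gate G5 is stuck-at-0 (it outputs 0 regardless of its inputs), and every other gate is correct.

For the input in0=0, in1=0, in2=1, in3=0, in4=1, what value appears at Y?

0

Propagate with G5 forced: G1=1, G2=1, G3=0, G4=1, G5=0 [stuck-at-0], G6=0, G7=0, G8=0.
So Y = 0. (Without the fault it would be 1.)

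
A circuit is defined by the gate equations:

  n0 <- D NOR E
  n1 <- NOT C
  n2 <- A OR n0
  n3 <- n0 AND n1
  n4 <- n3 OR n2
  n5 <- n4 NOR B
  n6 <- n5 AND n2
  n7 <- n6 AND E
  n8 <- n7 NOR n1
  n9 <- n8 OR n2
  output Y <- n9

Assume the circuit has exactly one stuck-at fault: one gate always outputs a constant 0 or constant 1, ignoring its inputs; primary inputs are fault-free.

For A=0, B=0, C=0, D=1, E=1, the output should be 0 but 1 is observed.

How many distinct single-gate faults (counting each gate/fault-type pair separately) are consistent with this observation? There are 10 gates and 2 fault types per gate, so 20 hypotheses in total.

5

Fault-free: n0=0, n1=1, n2=0, n3=0, n4=0, n5=1, n6=0, n7=0, n8=0, n9=0 → 0. Observed 1.
  n0: stuck-at-1 ✓; others ✗
  n1: stuck-at-0 ✓; others ✗
  n2: stuck-at-1 ✓; others ✗
  n3: none of the 2 fault types match ✗
  n4: none of the 2 fault types match ✗
  n5: none of the 2 fault types match ✗
  n6: none of the 2 fault types match ✗
  n7: none of the 2 fault types match ✗
  n8: stuck-at-1 ✓; others ✗
  n9: stuck-at-1 ✓; others ✗
Consistent faults: {n0 stuck-at-1, n1 stuck-at-0, n2 stuck-at-1, n8 stuck-at-1, n9 stuck-at-1} — 5 in all.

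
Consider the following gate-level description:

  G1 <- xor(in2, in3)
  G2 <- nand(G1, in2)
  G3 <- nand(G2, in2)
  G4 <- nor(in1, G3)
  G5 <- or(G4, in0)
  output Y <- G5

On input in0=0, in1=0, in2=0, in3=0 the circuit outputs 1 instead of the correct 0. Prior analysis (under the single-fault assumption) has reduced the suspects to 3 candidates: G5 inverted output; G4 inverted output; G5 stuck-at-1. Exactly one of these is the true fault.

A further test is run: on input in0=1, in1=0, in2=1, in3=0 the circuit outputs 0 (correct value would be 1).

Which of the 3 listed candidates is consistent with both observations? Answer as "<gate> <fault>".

Evaluate each candidate on input in0=1, in1=0, in2=1, in3=0:
  G5 inverted output: G1=1, G2=0, G3=1, G4=0, G5=0 [inverted output] → 0 — matches
  G4 inverted output: G1=1, G2=0, G3=1, G4=1 [inverted output], G5=1 → 1 — eliminated
  G5 stuck-at-1: G1=1, G2=0, G3=1, G4=0, G5=1 [stuck-at-1] → 1 — eliminated
Only G5 inverted output reproduces the observed 0.

G5 inverted output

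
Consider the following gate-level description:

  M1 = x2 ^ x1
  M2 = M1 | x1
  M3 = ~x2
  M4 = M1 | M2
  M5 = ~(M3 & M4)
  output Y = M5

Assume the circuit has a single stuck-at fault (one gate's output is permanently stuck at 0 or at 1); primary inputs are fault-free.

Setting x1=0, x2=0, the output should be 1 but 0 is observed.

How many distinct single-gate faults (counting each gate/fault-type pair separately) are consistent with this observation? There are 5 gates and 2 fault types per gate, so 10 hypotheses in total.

4

Fault-free: M1=0, M2=0, M3=1, M4=0, M5=1 → 1. Observed 0.
  M1 stuck-at-0: output 1 ✗
  M1 stuck-at-1: output 0 ✓
  M2 stuck-at-0: output 1 ✗
  M2 stuck-at-1: output 0 ✓
  M3 stuck-at-0: output 1 ✗
  M3 stuck-at-1: output 1 ✗
  M4 stuck-at-0: output 1 ✗
  M4 stuck-at-1: output 0 ✓
  M5 stuck-at-0: output 0 ✓
  M5 stuck-at-1: output 1 ✗
Consistent faults: {M1 stuck-at-1, M2 stuck-at-1, M4 stuck-at-1, M5 stuck-at-0} — 4 in all.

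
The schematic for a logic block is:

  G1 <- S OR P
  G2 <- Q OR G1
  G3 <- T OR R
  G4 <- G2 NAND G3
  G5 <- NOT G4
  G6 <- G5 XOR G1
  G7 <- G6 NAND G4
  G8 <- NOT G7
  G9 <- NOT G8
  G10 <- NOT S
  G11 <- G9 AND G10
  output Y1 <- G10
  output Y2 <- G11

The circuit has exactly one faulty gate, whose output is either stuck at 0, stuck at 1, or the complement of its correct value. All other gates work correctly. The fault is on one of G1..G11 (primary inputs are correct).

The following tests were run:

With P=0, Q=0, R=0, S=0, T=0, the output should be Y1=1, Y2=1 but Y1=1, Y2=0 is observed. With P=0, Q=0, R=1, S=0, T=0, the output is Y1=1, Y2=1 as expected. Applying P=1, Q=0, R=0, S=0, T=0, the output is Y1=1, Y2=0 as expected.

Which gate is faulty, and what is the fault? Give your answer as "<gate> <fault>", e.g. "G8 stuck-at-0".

G1 stuck-at-1

Fault-free values for test 1 (P=0, Q=0, R=0, S=0, T=0): G1=0, G2=0, G3=0, G4=1, G5=0, G6=0, G7=1, G8=0, G9=1, G10=1, G11=1, giving Y1=1, Y2=1. Observed Y1=1, Y2=0.
Test 1: faults giving observed Y1=1, Y2=0 are {G1 stuck-at-1, G1 inverted output, G5 stuck-at-1, G5 inverted output, G6 stuck-at-1, G6 inverted output, G7 stuck-at-0, G7 inverted output, G8 stuck-at-1, G8 inverted output, G9 stuck-at-0, G9 inverted output, G11 stuck-at-0, G11 inverted output}.
Test 2 (P=0, Q=0, R=1, S=0, T=0): fault-free G1=0, G2=0, G3=1, G4=1, G5=0, G6=0, G7=1, G8=0, G9=1, G10=1, G11=1 → Y1=1, Y2=1; observed Y1=1, Y2=1. Eliminates G5 stuck-at-1, G5 inverted output, G6 stuck-at-1, G6 inverted output, G7 stuck-at-0, G7 inverted output, G8 stuck-at-1, G8 inverted output, G9 stuck-at-0, G9 inverted output, G11 stuck-at-0, G11 inverted output.
Test 3 (P=1, Q=0, R=0, S=0, T=0): fault-free G1=1, G2=1, G3=0, G4=1, G5=0, G6=1, G7=0, G8=1, G9=0, G10=1, G11=0 → Y1=1, Y2=0; observed Y1=1, Y2=0. Eliminates G1 inverted output.
Only G1 stuck-at-1 is consistent with every test.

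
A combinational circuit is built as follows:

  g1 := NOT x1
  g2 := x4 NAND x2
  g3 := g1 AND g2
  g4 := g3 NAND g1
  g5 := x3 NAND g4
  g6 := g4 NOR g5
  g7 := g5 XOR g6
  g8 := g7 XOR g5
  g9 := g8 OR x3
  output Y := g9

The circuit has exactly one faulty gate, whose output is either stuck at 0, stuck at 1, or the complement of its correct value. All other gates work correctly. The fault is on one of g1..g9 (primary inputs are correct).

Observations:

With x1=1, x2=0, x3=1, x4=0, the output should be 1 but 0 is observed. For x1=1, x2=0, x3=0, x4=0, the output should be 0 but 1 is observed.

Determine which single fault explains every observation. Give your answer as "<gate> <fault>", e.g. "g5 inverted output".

g9 inverted output

Fault-free values for test 1 (x1=1, x2=0, x3=1, x4=0): g1=0, g2=1, g3=0, g4=1, g5=0, g6=0, g7=0, g8=0, g9=1, giving Y=1. Observed 0.
Test 1: faults giving observed 0 are {g9 stuck-at-0, g9 inverted output}.
Test 2 (x1=1, x2=0, x3=0, x4=0): fault-free g1=0, g2=1, g3=0, g4=1, g5=1, g6=0, g7=1, g8=0, g9=0 → 0; observed 1. Eliminates g9 stuck-at-0.
Only g9 inverted output is consistent with every test.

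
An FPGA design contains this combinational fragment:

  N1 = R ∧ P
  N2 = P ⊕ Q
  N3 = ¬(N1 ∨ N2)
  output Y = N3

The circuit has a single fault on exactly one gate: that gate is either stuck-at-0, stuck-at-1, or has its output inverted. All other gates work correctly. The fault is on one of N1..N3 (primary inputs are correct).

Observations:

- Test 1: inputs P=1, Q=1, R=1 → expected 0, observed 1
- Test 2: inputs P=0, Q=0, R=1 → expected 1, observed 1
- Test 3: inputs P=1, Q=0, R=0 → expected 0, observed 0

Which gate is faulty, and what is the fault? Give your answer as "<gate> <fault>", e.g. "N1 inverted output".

N1 stuck-at-0

Fault-free values for test 1 (P=1, Q=1, R=1): N1=1, N2=0, N3=0, giving Y=0. Observed 1.
Test 1: faults giving observed 1 are {N1 stuck-at-0, N1 inverted output, N3 stuck-at-1, N3 inverted output}.
Test 2 (P=0, Q=0, R=1): fault-free N1=0, N2=0, N3=1 → 1; observed 1. Eliminates N1 inverted output, N3 inverted output.
Test 3 (P=1, Q=0, R=0): fault-free N1=0, N2=1, N3=0 → 0; observed 0. Eliminates N3 stuck-at-1.
Only N1 stuck-at-0 is consistent with every test.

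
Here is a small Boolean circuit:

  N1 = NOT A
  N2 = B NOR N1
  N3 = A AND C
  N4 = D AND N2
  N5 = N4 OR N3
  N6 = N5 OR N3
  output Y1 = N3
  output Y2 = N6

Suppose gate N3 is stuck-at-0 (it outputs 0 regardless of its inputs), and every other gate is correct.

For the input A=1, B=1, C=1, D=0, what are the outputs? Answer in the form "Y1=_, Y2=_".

Propagate with N3 forced: N1=0, N2=0, N3=0 [stuck-at-0], N4=0, N5=0, N6=0.
So the outputs are Y1=0, Y2=0. (Without the fault they would be Y1=1, Y2=1.)

Y1=0, Y2=0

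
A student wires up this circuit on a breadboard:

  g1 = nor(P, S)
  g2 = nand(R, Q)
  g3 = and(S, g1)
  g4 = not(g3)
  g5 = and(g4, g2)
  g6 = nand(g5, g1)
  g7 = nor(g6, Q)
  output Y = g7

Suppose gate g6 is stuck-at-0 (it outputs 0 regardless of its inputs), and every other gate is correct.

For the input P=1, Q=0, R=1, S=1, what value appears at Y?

1

Propagate with g6 forced: g1=0, g2=1, g3=0, g4=1, g5=1, g6=0 [stuck-at-0], g7=1.
So Y = 1. (Without the fault it would be 0.)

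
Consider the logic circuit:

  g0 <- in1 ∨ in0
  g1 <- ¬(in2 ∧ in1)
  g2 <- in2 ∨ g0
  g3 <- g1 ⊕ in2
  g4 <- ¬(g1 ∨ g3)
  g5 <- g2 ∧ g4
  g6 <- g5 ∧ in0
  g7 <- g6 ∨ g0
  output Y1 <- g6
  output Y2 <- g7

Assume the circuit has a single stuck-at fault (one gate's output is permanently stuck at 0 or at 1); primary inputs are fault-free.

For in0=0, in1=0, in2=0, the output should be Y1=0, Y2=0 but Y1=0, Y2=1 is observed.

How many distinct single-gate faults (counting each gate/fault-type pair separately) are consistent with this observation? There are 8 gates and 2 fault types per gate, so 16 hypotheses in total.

Fault-free: g0=0, g1=1, g2=0, g3=1, g4=0, g5=0, g6=0, g7=0 → Y1=0, Y2=0. Observed Y1=0, Y2=1.
  g0: stuck-at-1 ✓; others ✗
  g1: none of the 2 fault types match ✗
  g2: none of the 2 fault types match ✗
  g3: none of the 2 fault types match ✗
  g4: none of the 2 fault types match ✗
  g5: none of the 2 fault types match ✗
  g6: none of the 2 fault types match ✗
  g7: stuck-at-1 ✓; others ✗
Consistent faults: {g0 stuck-at-1, g7 stuck-at-1} — 2 in all.

2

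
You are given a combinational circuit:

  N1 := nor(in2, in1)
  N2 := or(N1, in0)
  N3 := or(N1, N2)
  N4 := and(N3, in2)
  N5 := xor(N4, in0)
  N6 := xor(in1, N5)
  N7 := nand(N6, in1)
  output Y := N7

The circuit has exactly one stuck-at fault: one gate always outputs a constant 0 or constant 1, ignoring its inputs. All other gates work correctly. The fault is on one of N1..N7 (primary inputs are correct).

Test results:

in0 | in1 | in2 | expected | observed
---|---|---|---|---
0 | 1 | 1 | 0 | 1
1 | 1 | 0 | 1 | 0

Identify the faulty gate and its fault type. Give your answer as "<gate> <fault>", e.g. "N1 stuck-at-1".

Fault-free values for test 1 (in0=0, in1=1, in2=1): N1=0, N2=0, N3=0, N4=0, N5=0, N6=1, N7=0, giving Y=0. Observed 1.
Test 1: faults giving observed 1 are {N1 stuck-at-1, N2 stuck-at-1, N3 stuck-at-1, N4 stuck-at-1, N5 stuck-at-1, N6 stuck-at-0, N7 stuck-at-1}.
Test 2 (in0=1, in1=1, in2=0): fault-free N1=0, N2=1, N3=1, N4=0, N5=1, N6=0, N7=1 → 1; observed 0. Eliminates N1 stuck-at-1, N2 stuck-at-1, N3 stuck-at-1, N5 stuck-at-1, N6 stuck-at-0, N7 stuck-at-1.
Only N4 stuck-at-1 is consistent with every test.

N4 stuck-at-1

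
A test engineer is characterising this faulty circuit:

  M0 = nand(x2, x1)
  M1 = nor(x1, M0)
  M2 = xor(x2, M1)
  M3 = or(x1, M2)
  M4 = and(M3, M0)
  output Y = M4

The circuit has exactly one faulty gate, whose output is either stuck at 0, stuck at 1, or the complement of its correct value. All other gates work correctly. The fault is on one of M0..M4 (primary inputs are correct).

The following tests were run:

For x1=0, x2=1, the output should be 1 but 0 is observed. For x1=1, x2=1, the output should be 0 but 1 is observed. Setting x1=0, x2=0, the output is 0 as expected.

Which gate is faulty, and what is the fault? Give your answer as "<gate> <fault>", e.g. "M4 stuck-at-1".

Fault-free values for test 1 (x1=0, x2=1): M0=1, M1=0, M2=1, M3=1, M4=1, giving Y=1. Observed 0.
Test 1: faults giving observed 0 are {M0 stuck-at-0, M0 inverted output, M1 stuck-at-1, M1 inverted output, M2 stuck-at-0, M2 inverted output, M3 stuck-at-0, M3 inverted output, M4 stuck-at-0, M4 inverted output}.
Test 2 (x1=1, x2=1): fault-free M0=0, M1=0, M2=1, M3=1, M4=0 → 0; observed 1. Eliminates M0 stuck-at-0, M1 stuck-at-1, M1 inverted output, M2 stuck-at-0, M2 inverted output, M3 stuck-at-0, M3 inverted output, M4 stuck-at-0.
Test 3 (x1=0, x2=0): fault-free M0=1, M1=0, M2=0, M3=0, M4=0 → 0; observed 0. Eliminates M4 inverted output.
Only M0 inverted output is consistent with every test.

M0 inverted output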